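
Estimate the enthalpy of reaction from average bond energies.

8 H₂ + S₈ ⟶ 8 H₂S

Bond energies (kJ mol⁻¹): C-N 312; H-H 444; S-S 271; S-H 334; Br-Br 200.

ΔH ≈ +376 kJ

Bonds broken (reactants):
  H-H: 8 × 444 = 3552
  S-S: 8 × 271 = 2168
  Σ(broken) = 5720 kJ
Bonds formed (products):
  S-H: 16 × 334 = 5344
  Σ(formed) = 5344 kJ
ΔH = Σ(broken) − Σ(formed) = 5720 − 5344 = +376 kJ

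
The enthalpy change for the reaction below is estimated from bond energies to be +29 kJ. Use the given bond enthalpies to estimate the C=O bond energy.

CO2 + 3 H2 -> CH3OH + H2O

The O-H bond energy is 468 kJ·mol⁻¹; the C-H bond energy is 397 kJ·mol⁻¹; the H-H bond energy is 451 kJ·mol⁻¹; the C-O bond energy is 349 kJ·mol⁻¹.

Let D be the C=O bond energy.
Σ(broken) = 2×D + 3×451 = 1353 + 2D
Σ(formed) = 3×397 + 1×349 + 3×468 = 2944
ΔH = Σ(broken) − Σ(formed) = (1353 + 2D) − (2944) = −1591 + 2D
Setting this equal to +29 kJ gives 2D = 1620, so D = 810 kJ/mol.

D(C=O) ≈ 810 kJ/mol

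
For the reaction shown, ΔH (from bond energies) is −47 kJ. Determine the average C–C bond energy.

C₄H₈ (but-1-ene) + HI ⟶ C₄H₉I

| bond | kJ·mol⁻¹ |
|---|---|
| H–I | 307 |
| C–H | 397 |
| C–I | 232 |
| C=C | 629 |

D(C–C) ≈ 354 kJ/mol

Let D be the C–C bond energy.
Σ(broken) = 2×D + 8×397 + 1×629 + 1×307 = 4112 + 2D
Σ(formed) = 3×D + 9×397 + 1×232 = 3805 + 3D
ΔH = Σ(broken) − Σ(formed) = (4112 + 2D) − (3805 + 3D) = +307 − D
Setting this equal to −47 kJ gives D = 354 kJ/mol.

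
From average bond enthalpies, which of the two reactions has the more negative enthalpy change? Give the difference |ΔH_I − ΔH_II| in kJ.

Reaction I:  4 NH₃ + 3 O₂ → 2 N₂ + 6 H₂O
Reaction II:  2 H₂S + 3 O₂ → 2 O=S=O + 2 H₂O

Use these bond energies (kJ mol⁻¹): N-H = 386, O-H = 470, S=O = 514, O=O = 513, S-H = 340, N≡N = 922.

Reaction I:
  Bonds broken (reactants):
    N-H: 12 × 386 = 4632
    O=O: 3 × 513 = 1539
    Σ(broken) = 6171 kJ
  Bonds formed (products):
    N≡N: 2 × 922 = 1844
    O-H: 12 × 470 = 5640
    Σ(formed) = 7484 kJ
  ΔH_I = 6171 − 7484 = −1313 kJ
Reaction II:
  Bonds broken (reactants):
    O=O: 3 × 513 = 1539
    S-H: 4 × 340 = 1360
    Σ(broken) = 2899 kJ
  Bonds formed (products):
    O-H: 4 × 470 = 1880
    S=O: 4 × 514 = 2056
    Σ(formed) = 3936 kJ
  ΔH_II = 2899 − 3936 = −1037 kJ
ΔH_I − ΔH_II = −276 kJ, so reaction I has the more negative ΔH; |ΔH_I − ΔH_II| = 276 kJ.

Reaction I, by 276 kJ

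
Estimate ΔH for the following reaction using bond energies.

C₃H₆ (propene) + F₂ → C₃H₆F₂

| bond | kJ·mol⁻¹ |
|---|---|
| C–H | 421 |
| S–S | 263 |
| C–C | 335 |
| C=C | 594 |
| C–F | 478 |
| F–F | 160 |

ΔH ≈ −537 kJ

Bonds broken (reactants):
  C–C: 1 × 335 = 335
  C–H: 6 × 421 = 2526
  C=C: 1 × 594 = 594
  F–F: 1 × 160 = 160
  Σ(broken) = 3615 kJ
Bonds formed (products):
  C–C: 2 × 335 = 670
  C–F: 2 × 478 = 956
  C–H: 6 × 421 = 2526
  Σ(formed) = 4152 kJ
ΔH = Σ(broken) − Σ(formed) = 3615 − 4152 = −537 kJ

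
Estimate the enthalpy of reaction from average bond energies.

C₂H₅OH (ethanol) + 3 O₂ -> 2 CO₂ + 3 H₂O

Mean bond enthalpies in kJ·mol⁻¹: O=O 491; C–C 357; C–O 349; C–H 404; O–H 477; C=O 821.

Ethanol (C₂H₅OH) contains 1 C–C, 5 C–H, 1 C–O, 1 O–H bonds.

ΔH ≈ −1470 kJ

Bonds broken (reactants):
  C–C: 1 × 357 = 357
  C–H: 5 × 404 = 2020
  C–O: 1 × 349 = 349
  O–H: 1 × 477 = 477
  O=O: 3 × 491 = 1473
  Σ(broken) = 4676 kJ
Bonds formed (products):
  C=O: 4 × 821 = 3284
  O–H: 6 × 477 = 2862
  Σ(formed) = 6146 kJ
ΔH = Σ(broken) − Σ(formed) = 4676 − 6146 = −1470 kJ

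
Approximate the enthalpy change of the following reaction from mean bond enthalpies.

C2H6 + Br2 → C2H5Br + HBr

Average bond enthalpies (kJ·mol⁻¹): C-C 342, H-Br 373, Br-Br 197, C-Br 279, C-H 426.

Bonds broken (reactants):
  Br-Br: 1 × 197 = 197
  C-C: 1 × 342 = 342
  C-H: 6 × 426 = 2556
  Σ(broken) = 3095 kJ
Bonds formed (products):
  C-Br: 1 × 279 = 279
  C-C: 1 × 342 = 342
  C-H: 5 × 426 = 2130
  H-Br: 1 × 373 = 373
  Σ(formed) = 3124 kJ
ΔH = Σ(broken) − Σ(formed) = 3095 − 3124 = −29 kJ

ΔH ≈ −29 kJ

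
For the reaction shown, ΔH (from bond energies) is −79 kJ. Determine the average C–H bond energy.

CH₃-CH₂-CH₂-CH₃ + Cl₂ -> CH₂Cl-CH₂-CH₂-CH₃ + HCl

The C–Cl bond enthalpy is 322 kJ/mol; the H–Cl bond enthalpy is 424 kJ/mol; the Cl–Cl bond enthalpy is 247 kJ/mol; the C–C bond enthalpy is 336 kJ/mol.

Let D be the C–H bond energy.
Σ(broken) = 3×336 + 10×D + 1×247 = 1255 + 10D
Σ(formed) = 3×336 + 1×322 + 9×D + 1×424 = 1754 + 9D
ΔH = Σ(broken) − Σ(formed) = (1255 + 10D) − (1754 + 9D) = −499 + D
Setting this equal to −79 kJ gives D = 420 kJ/mol.

D(C–H) ≈ 420 kJ/mol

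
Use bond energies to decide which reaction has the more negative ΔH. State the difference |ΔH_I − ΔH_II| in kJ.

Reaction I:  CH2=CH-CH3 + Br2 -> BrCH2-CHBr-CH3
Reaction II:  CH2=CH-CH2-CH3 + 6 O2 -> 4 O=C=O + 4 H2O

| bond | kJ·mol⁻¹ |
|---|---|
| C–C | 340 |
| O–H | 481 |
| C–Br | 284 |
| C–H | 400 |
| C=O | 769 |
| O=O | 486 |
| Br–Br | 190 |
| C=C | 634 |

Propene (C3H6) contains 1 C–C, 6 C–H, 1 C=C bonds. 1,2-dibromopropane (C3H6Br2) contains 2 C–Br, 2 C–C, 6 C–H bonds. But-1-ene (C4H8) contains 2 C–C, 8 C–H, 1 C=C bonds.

Reaction I:
  Bonds broken (reactants):
    Br–Br: 1 × 190 = 190
    C–C: 1 × 340 = 340
    C–H: 6 × 400 = 2400
    C=C: 1 × 634 = 634
    Σ(broken) = 3564 kJ
  Bonds formed (products):
    C–Br: 2 × 284 = 568
    C–C: 2 × 340 = 680
    C–H: 6 × 400 = 2400
    Σ(formed) = 3648 kJ
  ΔH_I = 3564 − 3648 = −84 kJ
Reaction II:
  Bonds broken (reactants):
    C–C: 2 × 340 = 680
    C–H: 8 × 400 = 3200
    C=C: 1 × 634 = 634
    O=O: 6 × 486 = 2916
    Σ(broken) = 7430 kJ
  Bonds formed (products):
    C=O: 8 × 769 = 6152
    O–H: 8 × 481 = 3848
    Σ(formed) = 10000 kJ
  ΔH_II = 7430 − 10000 = −2570 kJ
ΔH_I − ΔH_II = +2486 kJ, so reaction II has the more negative ΔH; |ΔH_I − ΔH_II| = 2486 kJ.

Reaction II, by 2486 kJ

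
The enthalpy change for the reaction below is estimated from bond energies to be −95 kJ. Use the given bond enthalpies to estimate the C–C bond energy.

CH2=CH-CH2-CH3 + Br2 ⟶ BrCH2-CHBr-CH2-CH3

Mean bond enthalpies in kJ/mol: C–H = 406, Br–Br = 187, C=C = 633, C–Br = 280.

D(C–C) ≈ 355 kJ/mol

Let D be the C–C bond energy.
Σ(broken) = 1×187 + 2×D + 8×406 + 1×633 = 4068 + 2D
Σ(formed) = 2×280 + 3×D + 8×406 = 3808 + 3D
ΔH = Σ(broken) − Σ(formed) = (4068 + 2D) − (3808 + 3D) = +260 − D
Setting this equal to −95 kJ gives D = 355 kJ/mol.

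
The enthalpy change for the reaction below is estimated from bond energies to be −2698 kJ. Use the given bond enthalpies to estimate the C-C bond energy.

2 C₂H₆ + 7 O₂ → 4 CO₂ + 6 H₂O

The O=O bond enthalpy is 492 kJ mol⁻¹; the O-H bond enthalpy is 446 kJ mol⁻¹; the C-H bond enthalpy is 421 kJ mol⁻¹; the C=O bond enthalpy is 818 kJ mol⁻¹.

D(C-C) ≈ 351 kJ/mol

Let D be the C-C bond energy.
Σ(broken) = 2×D + 12×421 + 7×492 = 8496 + 2D
Σ(formed) = 8×818 + 12×446 = 11896
ΔH = Σ(broken) − Σ(formed) = (8496 + 2D) − (11896) = −3400 + 2D
Setting this equal to −2698 kJ gives 2D = 702, so D = 351 kJ/mol.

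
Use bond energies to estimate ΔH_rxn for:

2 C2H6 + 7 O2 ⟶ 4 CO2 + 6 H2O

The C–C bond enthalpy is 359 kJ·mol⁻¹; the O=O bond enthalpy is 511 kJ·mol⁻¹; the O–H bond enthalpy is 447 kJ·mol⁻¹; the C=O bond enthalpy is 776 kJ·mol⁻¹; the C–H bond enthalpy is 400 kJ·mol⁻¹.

Bonds broken (reactants):
  C–C: 2 × 359 = 718
  C–H: 12 × 400 = 4800
  O=O: 7 × 511 = 3577
  Σ(broken) = 9095 kJ
Bonds formed (products):
  C=O: 8 × 776 = 6208
  O–H: 12 × 447 = 5364
  Σ(formed) = 11572 kJ
ΔH = Σ(broken) − Σ(formed) = 9095 − 11572 = −2477 kJ

ΔH ≈ −2477 kJ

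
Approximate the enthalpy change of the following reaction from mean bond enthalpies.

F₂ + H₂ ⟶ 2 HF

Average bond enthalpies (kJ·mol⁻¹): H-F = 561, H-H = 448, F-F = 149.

Bonds broken (reactants):
  F-F: 1 × 149 = 149
  H-H: 1 × 448 = 448
  Σ(broken) = 597 kJ
Bonds formed (products):
  H-F: 2 × 561 = 1122
  Σ(formed) = 1122 kJ
ΔH = Σ(broken) − Σ(formed) = 597 − 1122 = −525 kJ

ΔH ≈ −525 kJ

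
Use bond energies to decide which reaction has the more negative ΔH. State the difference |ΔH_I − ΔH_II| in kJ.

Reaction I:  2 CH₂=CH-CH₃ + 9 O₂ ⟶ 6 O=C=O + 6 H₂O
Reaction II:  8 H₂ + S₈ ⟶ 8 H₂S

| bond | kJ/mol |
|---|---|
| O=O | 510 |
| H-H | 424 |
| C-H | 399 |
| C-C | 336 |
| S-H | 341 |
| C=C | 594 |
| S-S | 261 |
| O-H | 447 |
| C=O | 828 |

Reaction I, by 4086 kJ

Reaction I:
  Bonds broken (reactants):
    C-C: 2 × 336 = 672
    C-H: 12 × 399 = 4788
    C=C: 2 × 594 = 1188
    O=O: 9 × 510 = 4590
    Σ(broken) = 11238 kJ
  Bonds formed (products):
    C=O: 12 × 828 = 9936
    O-H: 12 × 447 = 5364
    Σ(formed) = 15300 kJ
  ΔH_I = 11238 − 15300 = −4062 kJ
Reaction II:
  Bonds broken (reactants):
    H-H: 8 × 424 = 3392
    S-S: 8 × 261 = 2088
    Σ(broken) = 5480 kJ
  Bonds formed (products):
    S-H: 16 × 341 = 5456
    Σ(formed) = 5456 kJ
  ΔH_II = 5480 − 5456 = +24 kJ
ΔH_I − ΔH_II = −4086 kJ, so reaction I has the more negative ΔH; |ΔH_I − ΔH_II| = 4086 kJ.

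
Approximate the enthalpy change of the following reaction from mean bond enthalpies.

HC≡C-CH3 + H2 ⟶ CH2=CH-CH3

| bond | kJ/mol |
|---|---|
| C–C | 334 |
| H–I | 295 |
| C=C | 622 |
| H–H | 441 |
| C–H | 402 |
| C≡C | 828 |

ΔH ≈ −157 kJ

Bonds broken (reactants):
  C≡C: 1 × 828 = 828
  C–C: 1 × 334 = 334
  C–H: 4 × 402 = 1608
  H–H: 1 × 441 = 441
  Σ(broken) = 3211 kJ
Bonds formed (products):
  C–C: 1 × 334 = 334
  C–H: 6 × 402 = 2412
  C=C: 1 × 622 = 622
  Σ(formed) = 3368 kJ
ΔH = Σ(broken) − Σ(formed) = 3211 − 3368 = −157 kJ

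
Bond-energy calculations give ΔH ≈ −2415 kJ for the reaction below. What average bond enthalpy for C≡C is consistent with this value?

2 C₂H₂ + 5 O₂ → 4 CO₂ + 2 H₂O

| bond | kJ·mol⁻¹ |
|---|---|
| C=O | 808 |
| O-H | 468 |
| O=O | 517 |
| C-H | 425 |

Let D be the C≡C bond energy.
Σ(broken) = 2×D + 4×425 + 5×517 = 4285 + 2D
Σ(formed) = 8×808 + 4×468 = 8336
ΔH = Σ(broken) − Σ(formed) = (4285 + 2D) − (8336) = −4051 + 2D
Setting this equal to −2415 kJ gives 2D = 1636, so D = 818 kJ/mol.

D(C≡C) ≈ 818 kJ/mol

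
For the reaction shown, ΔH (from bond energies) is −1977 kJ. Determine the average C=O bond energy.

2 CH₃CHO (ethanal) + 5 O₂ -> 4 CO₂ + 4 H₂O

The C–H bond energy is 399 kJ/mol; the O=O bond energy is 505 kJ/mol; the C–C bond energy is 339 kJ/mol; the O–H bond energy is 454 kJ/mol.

Let D be the C=O bond energy.
Σ(broken) = 2×339 + 8×399 + 2×D + 5×505 = 6395 + 2D
Σ(formed) = 8×D + 8×454 = 3632 + 8D
ΔH = Σ(broken) − Σ(formed) = (6395 + 2D) − (3632 + 8D) = +2763 − 6D
Setting this equal to −1977 kJ gives 6D = 4740, so D = 790 kJ/mol.

D(C=O) ≈ 790 kJ/mol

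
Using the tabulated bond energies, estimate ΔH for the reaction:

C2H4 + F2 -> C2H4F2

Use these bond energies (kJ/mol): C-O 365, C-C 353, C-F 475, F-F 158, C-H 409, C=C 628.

Bonds broken (reactants):
  C-H: 4 × 409 = 1636
  C=C: 1 × 628 = 628
  F-F: 1 × 158 = 158
  Σ(broken) = 2422 kJ
Bonds formed (products):
  C-C: 1 × 353 = 353
  C-F: 2 × 475 = 950
  C-H: 4 × 409 = 1636
  Σ(formed) = 2939 kJ
ΔH = Σ(broken) − Σ(formed) = 2422 − 2939 = −517 kJ

ΔH ≈ −517 kJ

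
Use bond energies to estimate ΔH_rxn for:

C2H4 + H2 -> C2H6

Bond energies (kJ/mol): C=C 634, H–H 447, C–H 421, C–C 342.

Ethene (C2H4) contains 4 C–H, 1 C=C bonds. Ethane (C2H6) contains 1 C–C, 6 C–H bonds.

ΔH ≈ −103 kJ

Bonds broken (reactants):
  C–H: 4 × 421 = 1684
  C=C: 1 × 634 = 634
  H–H: 1 × 447 = 447
  Σ(broken) = 2765 kJ
Bonds formed (products):
  C–C: 1 × 342 = 342
  C–H: 6 × 421 = 2526
  Σ(formed) = 2868 kJ
ΔH = Σ(broken) − Σ(formed) = 2765 − 2868 = −103 kJ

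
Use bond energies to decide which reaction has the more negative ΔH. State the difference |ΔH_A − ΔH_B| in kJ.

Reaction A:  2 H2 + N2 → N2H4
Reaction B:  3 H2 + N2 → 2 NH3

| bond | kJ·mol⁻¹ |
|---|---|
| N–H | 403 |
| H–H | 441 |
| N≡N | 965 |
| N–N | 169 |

Reaction B, by 196 kJ

Reaction A:
  Bonds broken (reactants):
    H–H: 2 × 441 = 882
    N≡N: 1 × 965 = 965
    Σ(broken) = 1847 kJ
  Bonds formed (products):
    N–H: 4 × 403 = 1612
    N–N: 1 × 169 = 169
    Σ(formed) = 1781 kJ
  ΔH_A = 1847 − 1781 = +66 kJ
Reaction B:
  Bonds broken (reactants):
    H–H: 3 × 441 = 1323
    N≡N: 1 × 965 = 965
    Σ(broken) = 2288 kJ
  Bonds formed (products):
    N–H: 6 × 403 = 2418
    Σ(formed) = 2418 kJ
  ΔH_B = 2288 − 2418 = −130 kJ
ΔH_A − ΔH_B = +196 kJ, so reaction B has the more negative ΔH; |ΔH_A − ΔH_B| = 196 kJ.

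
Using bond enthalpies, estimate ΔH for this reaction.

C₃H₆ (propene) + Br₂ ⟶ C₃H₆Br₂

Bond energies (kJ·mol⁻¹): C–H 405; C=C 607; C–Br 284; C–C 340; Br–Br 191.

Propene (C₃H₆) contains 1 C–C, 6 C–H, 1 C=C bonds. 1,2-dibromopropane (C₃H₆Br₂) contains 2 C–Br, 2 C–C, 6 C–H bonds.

ΔH ≈ −110 kJ

Bonds broken (reactants):
  Br–Br: 1 × 191 = 191
  C–C: 1 × 340 = 340
  C–H: 6 × 405 = 2430
  C=C: 1 × 607 = 607
  Σ(broken) = 3568 kJ
Bonds formed (products):
  C–Br: 2 × 284 = 568
  C–C: 2 × 340 = 680
  C–H: 6 × 405 = 2430
  Σ(formed) = 3678 kJ
ΔH = Σ(broken) − Σ(formed) = 3568 − 3678 = −110 kJ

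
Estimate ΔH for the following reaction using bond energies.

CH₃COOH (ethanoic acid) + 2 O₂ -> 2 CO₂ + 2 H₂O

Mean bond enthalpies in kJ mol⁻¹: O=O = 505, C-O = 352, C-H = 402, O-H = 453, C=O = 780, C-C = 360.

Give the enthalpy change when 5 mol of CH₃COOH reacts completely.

Bonds broken (reactants):
  C-C: 1 × 360 = 360
  C-H: 3 × 402 = 1206
  C-O: 1 × 352 = 352
  C=O: 1 × 780 = 780
  O-H: 1 × 453 = 453
  O=O: 2 × 505 = 1010
  Σ(broken) = 4161 kJ
Bonds formed (products):
  C=O: 4 × 780 = 3120
  O-H: 4 × 453 = 1812
  Σ(formed) = 4932 kJ
ΔH = Σ(broken) − Σ(formed) = 4161 − 4932 = −771 kJ
For 5× the reaction as written: 5 × (−771) = −3855 kJ

ΔH = −3855 kJ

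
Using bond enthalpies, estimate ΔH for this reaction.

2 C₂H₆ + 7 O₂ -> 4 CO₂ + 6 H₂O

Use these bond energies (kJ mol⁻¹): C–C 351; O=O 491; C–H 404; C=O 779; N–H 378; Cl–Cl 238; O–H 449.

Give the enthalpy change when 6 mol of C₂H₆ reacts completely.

Bonds broken (reactants):
  C–C: 2 × 351 = 702
  C–H: 12 × 404 = 4848
  O=O: 7 × 491 = 3437
  Σ(broken) = 8987 kJ
Bonds formed (products):
  C=O: 8 × 779 = 6232
  O–H: 12 × 449 = 5388
  Σ(formed) = 11620 kJ
ΔH = Σ(broken) − Σ(formed) = 8987 − 11620 = −2633 kJ
For 3× the reaction as written: 3 × (−2633) = −7899 kJ

ΔH = −7899 kJ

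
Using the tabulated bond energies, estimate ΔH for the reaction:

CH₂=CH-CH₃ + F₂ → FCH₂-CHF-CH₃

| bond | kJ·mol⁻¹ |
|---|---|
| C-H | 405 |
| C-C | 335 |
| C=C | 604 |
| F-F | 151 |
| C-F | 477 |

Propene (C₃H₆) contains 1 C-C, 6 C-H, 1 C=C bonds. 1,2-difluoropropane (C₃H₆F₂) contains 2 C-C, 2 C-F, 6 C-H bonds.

ΔH ≈ −534 kJ

Bonds broken (reactants):
  C-C: 1 × 335 = 335
  C-H: 6 × 405 = 2430
  C=C: 1 × 604 = 604
  F-F: 1 × 151 = 151
  Σ(broken) = 3520 kJ
Bonds formed (products):
  C-C: 2 × 335 = 670
  C-F: 2 × 477 = 954
  C-H: 6 × 405 = 2430
  Σ(formed) = 4054 kJ
ΔH = Σ(broken) − Σ(formed) = 3520 − 4054 = −534 kJ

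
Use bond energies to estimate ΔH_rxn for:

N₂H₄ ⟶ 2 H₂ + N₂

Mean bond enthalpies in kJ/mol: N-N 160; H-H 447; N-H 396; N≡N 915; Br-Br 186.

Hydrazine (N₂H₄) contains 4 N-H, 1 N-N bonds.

ΔH ≈ −65 kJ

Bonds broken (reactants):
  N-H: 4 × 396 = 1584
  N-N: 1 × 160 = 160
  Σ(broken) = 1744 kJ
Bonds formed (products):
  H-H: 2 × 447 = 894
  N≡N: 1 × 915 = 915
  Σ(formed) = 1809 kJ
ΔH = Σ(broken) − Σ(formed) = 1744 − 1809 = −65 kJ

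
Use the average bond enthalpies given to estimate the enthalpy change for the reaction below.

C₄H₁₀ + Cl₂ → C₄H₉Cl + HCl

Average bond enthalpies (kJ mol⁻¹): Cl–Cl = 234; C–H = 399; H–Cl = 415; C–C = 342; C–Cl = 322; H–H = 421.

Bonds broken (reactants):
  C–C: 3 × 342 = 1026
  C–H: 10 × 399 = 3990
  Cl–Cl: 1 × 234 = 234
  Σ(broken) = 5250 kJ
Bonds formed (products):
  C–C: 3 × 342 = 1026
  C–Cl: 1 × 322 = 322
  C–H: 9 × 399 = 3591
  H–Cl: 1 × 415 = 415
  Σ(formed) = 5354 kJ
ΔH = Σ(broken) − Σ(formed) = 5250 − 5354 = −104 kJ

ΔH ≈ −104 kJ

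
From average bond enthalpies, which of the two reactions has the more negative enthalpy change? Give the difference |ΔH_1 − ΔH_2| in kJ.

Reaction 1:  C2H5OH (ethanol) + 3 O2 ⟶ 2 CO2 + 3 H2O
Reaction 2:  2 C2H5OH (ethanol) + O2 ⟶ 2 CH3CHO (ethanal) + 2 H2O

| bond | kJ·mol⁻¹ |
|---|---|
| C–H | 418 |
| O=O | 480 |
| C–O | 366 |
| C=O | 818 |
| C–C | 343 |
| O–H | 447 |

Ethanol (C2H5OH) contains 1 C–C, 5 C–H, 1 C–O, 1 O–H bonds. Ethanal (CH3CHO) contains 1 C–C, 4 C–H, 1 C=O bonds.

Reaction 1, by 786 kJ

Reaction 1:
  Bonds broken (reactants):
    C–C: 1 × 343 = 343
    C–H: 5 × 418 = 2090
    C–O: 1 × 366 = 366
    O–H: 1 × 447 = 447
    O=O: 3 × 480 = 1440
    Σ(broken) = 4686 kJ
  Bonds formed (products):
    C=O: 4 × 818 = 3272
    O–H: 6 × 447 = 2682
    Σ(formed) = 5954 kJ
  ΔH_1 = 4686 − 5954 = −1268 kJ
Reaction 2:
  Bonds broken (reactants):
    C–C: 2 × 343 = 686
    C–H: 10 × 418 = 4180
    C–O: 2 × 366 = 732
    O–H: 2 × 447 = 894
    O=O: 1 × 480 = 480
    Σ(broken) = 6972 kJ
  Bonds formed (products):
    C–C: 2 × 343 = 686
    C–H: 8 × 418 = 3344
    C=O: 2 × 818 = 1636
    O–H: 4 × 447 = 1788
    Σ(formed) = 7454 kJ
  ΔH_2 = 6972 − 7454 = −482 kJ
ΔH_1 − ΔH_2 = −786 kJ, so reaction 1 has the more negative ΔH; |ΔH_1 − ΔH_2| = 786 kJ.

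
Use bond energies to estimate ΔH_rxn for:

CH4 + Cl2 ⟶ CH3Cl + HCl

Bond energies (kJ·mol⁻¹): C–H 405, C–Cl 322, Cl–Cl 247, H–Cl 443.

Bonds broken (reactants):
  C–H: 4 × 405 = 1620
  Cl–Cl: 1 × 247 = 247
  Σ(broken) = 1867 kJ
Bonds formed (products):
  C–Cl: 1 × 322 = 322
  C–H: 3 × 405 = 1215
  H–Cl: 1 × 443 = 443
  Σ(formed) = 1980 kJ
ΔH = Σ(broken) − Σ(formed) = 1867 − 1980 = −113 kJ

ΔH ≈ −113 kJ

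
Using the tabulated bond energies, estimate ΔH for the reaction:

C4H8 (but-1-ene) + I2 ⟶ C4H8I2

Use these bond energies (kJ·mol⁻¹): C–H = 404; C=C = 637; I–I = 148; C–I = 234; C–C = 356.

Bonds broken (reactants):
  C–C: 2 × 356 = 712
  C–H: 8 × 404 = 3232
  C=C: 1 × 637 = 637
  I–I: 1 × 148 = 148
  Σ(broken) = 4729 kJ
Bonds formed (products):
  C–C: 3 × 356 = 1068
  C–H: 8 × 404 = 3232
  C–I: 2 × 234 = 468
  Σ(formed) = 4768 kJ
ΔH = Σ(broken) − Σ(formed) = 4729 − 4768 = −39 kJ

ΔH ≈ −39 kJ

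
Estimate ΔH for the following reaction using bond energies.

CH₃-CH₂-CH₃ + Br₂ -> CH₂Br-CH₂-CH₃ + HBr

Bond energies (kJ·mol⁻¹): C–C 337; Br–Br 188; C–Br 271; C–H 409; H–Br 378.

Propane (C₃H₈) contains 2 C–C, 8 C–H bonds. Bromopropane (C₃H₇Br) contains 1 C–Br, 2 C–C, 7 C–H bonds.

ΔH ≈ −52 kJ

Bonds broken (reactants):
  Br–Br: 1 × 188 = 188
  C–C: 2 × 337 = 674
  C–H: 8 × 409 = 3272
  Σ(broken) = 4134 kJ
Bonds formed (products):
  C–Br: 1 × 271 = 271
  C–C: 2 × 337 = 674
  C–H: 7 × 409 = 2863
  H–Br: 1 × 378 = 378
  Σ(formed) = 4186 kJ
ΔH = Σ(broken) − Σ(formed) = 4134 − 4186 = −52 kJ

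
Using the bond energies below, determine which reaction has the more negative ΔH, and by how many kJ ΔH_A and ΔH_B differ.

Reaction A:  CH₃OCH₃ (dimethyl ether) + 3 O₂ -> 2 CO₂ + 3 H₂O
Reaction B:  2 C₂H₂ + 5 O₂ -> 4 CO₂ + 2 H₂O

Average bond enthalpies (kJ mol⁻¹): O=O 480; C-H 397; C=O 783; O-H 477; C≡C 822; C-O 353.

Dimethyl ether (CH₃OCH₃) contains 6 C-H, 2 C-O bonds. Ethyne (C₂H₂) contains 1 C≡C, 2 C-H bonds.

Reaction A:
  Bonds broken (reactants):
    C-H: 6 × 397 = 2382
    C-O: 2 × 353 = 706
    O=O: 3 × 480 = 1440
    Σ(broken) = 4528 kJ
  Bonds formed (products):
    C=O: 4 × 783 = 3132
    O-H: 6 × 477 = 2862
    Σ(formed) = 5994 kJ
  ΔH_A = 4528 − 5994 = −1466 kJ
Reaction B:
  Bonds broken (reactants):
    C≡C: 2 × 822 = 1644
    C-H: 4 × 397 = 1588
    O=O: 5 × 480 = 2400
    Σ(broken) = 5632 kJ
  Bonds formed (products):
    C=O: 8 × 783 = 6264
    O-H: 4 × 477 = 1908
    Σ(formed) = 8172 kJ
  ΔH_B = 5632 − 8172 = −2540 kJ
ΔH_A − ΔH_B = +1074 kJ, so reaction B has the more negative ΔH; |ΔH_A − ΔH_B| = 1074 kJ.

Reaction B, by 1074 kJ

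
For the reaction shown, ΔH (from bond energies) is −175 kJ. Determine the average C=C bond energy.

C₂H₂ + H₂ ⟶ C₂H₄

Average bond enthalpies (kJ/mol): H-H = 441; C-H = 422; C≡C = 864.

D(C=C) ≈ 636 kJ/mol

Let D be the C=C bond energy.
Σ(broken) = 1×864 + 2×422 + 1×441 = 2149
Σ(formed) = 4×422 + 1×D = 1688 + D
ΔH = Σ(broken) − Σ(formed) = (2149) − (1688 + D) = +461 − D
Setting this equal to −175 kJ gives D = 636 kJ/mol.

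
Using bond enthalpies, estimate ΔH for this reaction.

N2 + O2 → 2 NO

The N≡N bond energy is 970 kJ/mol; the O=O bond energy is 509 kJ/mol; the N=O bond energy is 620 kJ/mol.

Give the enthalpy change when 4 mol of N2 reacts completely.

Bonds broken (reactants):
  N≡N: 1 × 970 = 970
  O=O: 1 × 509 = 509
  Σ(broken) = 1479 kJ
Bonds formed (products):
  N=O: 2 × 620 = 1240
  Σ(formed) = 1240 kJ
ΔH = Σ(broken) − Σ(formed) = 1479 − 1240 = +239 kJ
For 4× the reaction as written: 4 × (+239) = +956 kJ

ΔH = +956 kJ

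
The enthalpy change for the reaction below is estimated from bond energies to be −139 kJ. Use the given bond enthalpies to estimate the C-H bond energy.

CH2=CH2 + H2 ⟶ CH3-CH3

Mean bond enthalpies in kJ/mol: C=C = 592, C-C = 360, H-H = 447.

D(C-H) ≈ 409 kJ/mol

Let D be the C-H bond energy.
Σ(broken) = 4×D + 1×592 + 1×447 = 1039 + 4D
Σ(formed) = 1×360 + 6×D = 360 + 6D
ΔH = Σ(broken) − Σ(formed) = (1039 + 4D) − (360 + 6D) = +679 − 2D
Setting this equal to −139 kJ gives 2D = 818, so D = 409 kJ/mol.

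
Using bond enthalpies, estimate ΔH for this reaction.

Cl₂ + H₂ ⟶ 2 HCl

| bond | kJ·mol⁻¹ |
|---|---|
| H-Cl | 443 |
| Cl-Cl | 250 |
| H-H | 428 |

Bonds broken (reactants):
  Cl-Cl: 1 × 250 = 250
  H-H: 1 × 428 = 428
  Σ(broken) = 678 kJ
Bonds formed (products):
  H-Cl: 2 × 443 = 886
  Σ(formed) = 886 kJ
ΔH = Σ(broken) − Σ(formed) = 678 − 886 = −208 kJ

ΔH ≈ −208 kJ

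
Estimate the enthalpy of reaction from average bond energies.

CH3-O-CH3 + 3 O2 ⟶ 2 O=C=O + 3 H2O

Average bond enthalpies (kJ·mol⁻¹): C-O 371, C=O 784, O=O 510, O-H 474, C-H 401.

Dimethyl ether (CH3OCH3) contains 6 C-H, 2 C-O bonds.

ΔH ≈ −1302 kJ

Bonds broken (reactants):
  C-H: 6 × 401 = 2406
  C-O: 2 × 371 = 742
  O=O: 3 × 510 = 1530
  Σ(broken) = 4678 kJ
Bonds formed (products):
  C=O: 4 × 784 = 3136
  O-H: 6 × 474 = 2844
  Σ(formed) = 5980 kJ
ΔH = Σ(broken) − Σ(formed) = 4678 − 5980 = −1302 kJ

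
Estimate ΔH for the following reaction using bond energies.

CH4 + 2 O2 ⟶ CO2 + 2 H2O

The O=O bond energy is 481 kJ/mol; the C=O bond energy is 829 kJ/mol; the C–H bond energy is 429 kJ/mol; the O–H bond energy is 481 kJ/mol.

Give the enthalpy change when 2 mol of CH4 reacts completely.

Bonds broken (reactants):
  C–H: 4 × 429 = 1716
  O=O: 2 × 481 = 962
  Σ(broken) = 2678 kJ
Bonds formed (products):
  C=O: 2 × 829 = 1658
  O–H: 4 × 481 = 1924
  Σ(formed) = 3582 kJ
ΔH = Σ(broken) − Σ(formed) = 2678 − 3582 = −904 kJ
For 2× the reaction as written: 2 × (−904) = −1808 kJ

ΔH = −1808 kJ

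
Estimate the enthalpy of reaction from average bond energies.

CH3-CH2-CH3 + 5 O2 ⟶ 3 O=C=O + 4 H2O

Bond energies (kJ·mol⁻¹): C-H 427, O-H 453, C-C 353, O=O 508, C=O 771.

ΔH ≈ −1588 kJ

Bonds broken (reactants):
  C-C: 2 × 353 = 706
  C-H: 8 × 427 = 3416
  O=O: 5 × 508 = 2540
  Σ(broken) = 6662 kJ
Bonds formed (products):
  C=O: 6 × 771 = 4626
  O-H: 8 × 453 = 3624
  Σ(formed) = 8250 kJ
ΔH = Σ(broken) − Σ(formed) = 6662 − 8250 = −1588 kJ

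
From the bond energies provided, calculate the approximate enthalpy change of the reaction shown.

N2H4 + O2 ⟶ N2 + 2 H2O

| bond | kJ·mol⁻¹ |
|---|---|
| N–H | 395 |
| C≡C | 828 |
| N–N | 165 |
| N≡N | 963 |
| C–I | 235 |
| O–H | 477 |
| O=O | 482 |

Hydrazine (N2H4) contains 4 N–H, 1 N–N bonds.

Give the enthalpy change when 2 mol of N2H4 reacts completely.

ΔH = −1288 kJ

Bonds broken (reactants):
  N–H: 4 × 395 = 1580
  N–N: 1 × 165 = 165
  O=O: 1 × 482 = 482
  Σ(broken) = 2227 kJ
Bonds formed (products):
  N≡N: 1 × 963 = 963
  O–H: 4 × 477 = 1908
  Σ(formed) = 2871 kJ
ΔH = Σ(broken) − Σ(formed) = 2227 − 2871 = −644 kJ
For 2× the reaction as written: 2 × (−644) = −1288 kJ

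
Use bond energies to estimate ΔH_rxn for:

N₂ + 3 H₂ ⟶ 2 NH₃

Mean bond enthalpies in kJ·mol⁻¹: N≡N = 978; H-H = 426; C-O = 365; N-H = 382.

Bonds broken (reactants):
  H-H: 3 × 426 = 1278
  N≡N: 1 × 978 = 978
  Σ(broken) = 2256 kJ
Bonds formed (products):
  N-H: 6 × 382 = 2292
  Σ(formed) = 2292 kJ
ΔH = Σ(broken) − Σ(formed) = 2256 − 2292 = −36 kJ

ΔH ≈ −36 kJ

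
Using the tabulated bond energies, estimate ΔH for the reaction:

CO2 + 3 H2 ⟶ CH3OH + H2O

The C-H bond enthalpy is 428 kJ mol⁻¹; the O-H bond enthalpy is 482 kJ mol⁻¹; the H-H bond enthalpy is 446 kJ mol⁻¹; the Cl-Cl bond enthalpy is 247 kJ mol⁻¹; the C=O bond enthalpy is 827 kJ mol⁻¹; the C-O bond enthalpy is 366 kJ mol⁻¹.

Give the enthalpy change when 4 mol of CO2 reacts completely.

Bonds broken (reactants):
  C=O: 2 × 827 = 1654
  H-H: 3 × 446 = 1338
  Σ(broken) = 2992 kJ
Bonds formed (products):
  C-H: 3 × 428 = 1284
  C-O: 1 × 366 = 366
  O-H: 3 × 482 = 1446
  Σ(formed) = 3096 kJ
ΔH = Σ(broken) − Σ(formed) = 2992 − 3096 = −104 kJ
For 4× the reaction as written: 4 × (−104) = −416 kJ

ΔH = −416 kJ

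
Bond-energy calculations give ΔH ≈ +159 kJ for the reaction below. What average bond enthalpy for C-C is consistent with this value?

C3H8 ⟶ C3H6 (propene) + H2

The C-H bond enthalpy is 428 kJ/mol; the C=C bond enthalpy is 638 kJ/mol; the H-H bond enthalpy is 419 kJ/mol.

Let D be the C-C bond energy.
Σ(broken) = 2×D + 8×428 = 3424 + 2D
Σ(formed) = 1×D + 6×428 + 1×638 + 1×419 = 3625 + D
ΔH = Σ(broken) − Σ(formed) = (3424 + 2D) − (3625 + D) = −201 + D
Setting this equal to +159 kJ gives D = 360 kJ/mol.

D(C-C) ≈ 360 kJ/mol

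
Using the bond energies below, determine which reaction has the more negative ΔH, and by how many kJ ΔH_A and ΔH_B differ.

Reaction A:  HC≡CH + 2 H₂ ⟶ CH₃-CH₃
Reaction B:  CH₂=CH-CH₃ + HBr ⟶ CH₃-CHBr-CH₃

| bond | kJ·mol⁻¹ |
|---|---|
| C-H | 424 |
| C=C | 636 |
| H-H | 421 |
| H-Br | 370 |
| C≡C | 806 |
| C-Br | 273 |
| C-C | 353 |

Reaction A, by 357 kJ

Reaction A:
  Bonds broken (reactants):
    C≡C: 1 × 806 = 806
    C-H: 2 × 424 = 848
    H-H: 2 × 421 = 842
    Σ(broken) = 2496 kJ
  Bonds formed (products):
    C-C: 1 × 353 = 353
    C-H: 6 × 424 = 2544
    Σ(formed) = 2897 kJ
  ΔH_A = 2496 − 2897 = −401 kJ
Reaction B:
  Bonds broken (reactants):
    C-C: 1 × 353 = 353
    C-H: 6 × 424 = 2544
    C=C: 1 × 636 = 636
    H-Br: 1 × 370 = 370
    Σ(broken) = 3903 kJ
  Bonds formed (products):
    C-Br: 1 × 273 = 273
    C-C: 2 × 353 = 706
    C-H: 7 × 424 = 2968
    Σ(formed) = 3947 kJ
  ΔH_B = 3903 − 3947 = −44 kJ
ΔH_A − ΔH_B = −357 kJ, so reaction A has the more negative ΔH; |ΔH_A − ΔH_B| = 357 kJ.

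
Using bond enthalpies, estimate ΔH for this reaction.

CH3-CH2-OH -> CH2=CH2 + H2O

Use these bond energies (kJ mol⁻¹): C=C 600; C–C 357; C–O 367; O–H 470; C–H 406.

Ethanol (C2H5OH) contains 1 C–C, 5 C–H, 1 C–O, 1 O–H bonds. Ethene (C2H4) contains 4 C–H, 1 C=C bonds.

ΔH ≈ +60 kJ

Bonds broken (reactants):
  C–C: 1 × 357 = 357
  C–H: 5 × 406 = 2030
  C–O: 1 × 367 = 367
  O–H: 1 × 470 = 470
  Σ(broken) = 3224 kJ
Bonds formed (products):
  C–H: 4 × 406 = 1624
  C=C: 1 × 600 = 600
  O–H: 2 × 470 = 940
  Σ(formed) = 3164 kJ
ΔH = Σ(broken) − Σ(formed) = 3224 − 3164 = +60 kJ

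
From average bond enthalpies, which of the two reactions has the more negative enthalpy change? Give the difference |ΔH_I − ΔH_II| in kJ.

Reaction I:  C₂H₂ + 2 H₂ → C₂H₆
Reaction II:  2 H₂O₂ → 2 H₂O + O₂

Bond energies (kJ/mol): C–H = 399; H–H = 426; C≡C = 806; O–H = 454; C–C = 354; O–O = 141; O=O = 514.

Reaction I, by 60 kJ

Reaction I:
  Bonds broken (reactants):
    C≡C: 1 × 806 = 806
    C–H: 2 × 399 = 798
    H–H: 2 × 426 = 852
    Σ(broken) = 2456 kJ
  Bonds formed (products):
    C–C: 1 × 354 = 354
    C–H: 6 × 399 = 2394
    Σ(formed) = 2748 kJ
  ΔH_I = 2456 − 2748 = −292 kJ
Reaction II:
  Bonds broken (reactants):
    O–H: 4 × 454 = 1816
    O–O: 2 × 141 = 282
    Σ(broken) = 2098 kJ
  Bonds formed (products):
    O–H: 4 × 454 = 1816
    O=O: 1 × 514 = 514
    Σ(formed) = 2330 kJ
  ΔH_II = 2098 − 2330 = −232 kJ
ΔH_I − ΔH_II = −60 kJ, so reaction I has the more negative ΔH; |ΔH_I − ΔH_II| = 60 kJ.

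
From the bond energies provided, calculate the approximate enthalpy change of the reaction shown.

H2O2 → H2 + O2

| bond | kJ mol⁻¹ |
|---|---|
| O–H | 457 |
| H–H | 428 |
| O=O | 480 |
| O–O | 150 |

ΔH ≈ +156 kJ

Bonds broken (reactants):
  O–H: 2 × 457 = 914
  O–O: 1 × 150 = 150
  Σ(broken) = 1064 kJ
Bonds formed (products):
  H–H: 1 × 428 = 428
  O=O: 1 × 480 = 480
  Σ(formed) = 908 kJ
ΔH = Σ(broken) − Σ(formed) = 1064 − 908 = +156 kJ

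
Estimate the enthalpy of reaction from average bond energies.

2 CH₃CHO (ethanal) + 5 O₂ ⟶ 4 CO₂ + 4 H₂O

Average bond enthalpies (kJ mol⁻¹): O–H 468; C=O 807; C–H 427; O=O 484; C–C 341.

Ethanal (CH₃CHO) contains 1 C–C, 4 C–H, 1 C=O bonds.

Bonds broken (reactants):
  C–C: 2 × 341 = 682
  C–H: 8 × 427 = 3416
  C=O: 2 × 807 = 1614
  O=O: 5 × 484 = 2420
  Σ(broken) = 8132 kJ
Bonds formed (products):
  C=O: 8 × 807 = 6456
  O–H: 8 × 468 = 3744
  Σ(formed) = 10200 kJ
ΔH = Σ(broken) − Σ(formed) = 8132 − 10200 = −2068 kJ

ΔH ≈ −2068 kJ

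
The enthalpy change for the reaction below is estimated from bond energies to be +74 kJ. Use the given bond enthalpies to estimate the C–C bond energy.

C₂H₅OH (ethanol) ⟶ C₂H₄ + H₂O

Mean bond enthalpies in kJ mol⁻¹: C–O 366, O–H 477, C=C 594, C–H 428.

Let D be the C–C bond energy.
Σ(broken) = 1×D + 5×428 + 1×366 + 1×477 = 2983 + D
Σ(formed) = 4×428 + 1×594 + 2×477 = 3260
ΔH = Σ(broken) − Σ(formed) = (2983 + D) − (3260) = −277 + D
Setting this equal to +74 kJ gives D = 351 kJ/mol.

D(C–C) ≈ 351 kJ/mol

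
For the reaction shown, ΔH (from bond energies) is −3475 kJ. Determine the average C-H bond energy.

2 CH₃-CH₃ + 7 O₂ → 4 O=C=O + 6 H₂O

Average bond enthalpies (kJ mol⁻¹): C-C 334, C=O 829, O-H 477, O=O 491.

D(C-H) ≈ 398 kJ/mol

Let D be the C-H bond energy.
Σ(broken) = 2×334 + 12×D + 7×491 = 4105 + 12D
Σ(formed) = 8×829 + 12×477 = 12356
ΔH = Σ(broken) − Σ(formed) = (4105 + 12D) − (12356) = −8251 + 12D
Setting this equal to −3475 kJ gives 12D = 4776, so D = 398 kJ/mol.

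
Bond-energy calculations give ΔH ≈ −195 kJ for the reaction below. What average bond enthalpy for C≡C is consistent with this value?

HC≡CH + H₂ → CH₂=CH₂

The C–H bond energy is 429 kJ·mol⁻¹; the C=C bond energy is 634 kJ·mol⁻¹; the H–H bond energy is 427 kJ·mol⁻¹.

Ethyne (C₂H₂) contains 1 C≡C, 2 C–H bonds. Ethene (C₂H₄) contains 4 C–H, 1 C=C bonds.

D(C≡C) ≈ 870 kJ/mol

Let D be the C≡C bond energy.
Σ(broken) = 1×D + 2×429 + 1×427 = 1285 + D
Σ(formed) = 4×429 + 1×634 = 2350
ΔH = Σ(broken) − Σ(formed) = (1285 + D) − (2350) = −1065 + D
Setting this equal to −195 kJ gives D = 870 kJ/mol.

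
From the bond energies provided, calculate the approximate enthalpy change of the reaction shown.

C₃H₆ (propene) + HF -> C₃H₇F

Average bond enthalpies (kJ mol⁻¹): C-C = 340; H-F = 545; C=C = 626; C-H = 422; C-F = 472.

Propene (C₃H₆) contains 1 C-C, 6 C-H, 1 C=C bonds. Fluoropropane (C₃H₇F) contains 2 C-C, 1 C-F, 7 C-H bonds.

Bonds broken (reactants):
  C-C: 1 × 340 = 340
  C-H: 6 × 422 = 2532
  C=C: 1 × 626 = 626
  H-F: 1 × 545 = 545
  Σ(broken) = 4043 kJ
Bonds formed (products):
  C-C: 2 × 340 = 680
  C-F: 1 × 472 = 472
  C-H: 7 × 422 = 2954
  Σ(formed) = 4106 kJ
ΔH = Σ(broken) − Σ(formed) = 4043 − 4106 = −63 kJ

ΔH ≈ −63 kJ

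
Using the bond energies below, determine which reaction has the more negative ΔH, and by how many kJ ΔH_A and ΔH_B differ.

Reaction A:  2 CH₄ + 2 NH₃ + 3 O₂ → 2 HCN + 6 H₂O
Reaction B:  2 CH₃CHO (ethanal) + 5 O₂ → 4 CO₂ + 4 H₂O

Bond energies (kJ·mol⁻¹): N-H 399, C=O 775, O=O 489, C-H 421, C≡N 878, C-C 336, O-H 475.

Reaction A:
  Bonds broken (reactants):
    C-H: 8 × 421 = 3368
    N-H: 6 × 399 = 2394
    O=O: 3 × 489 = 1467
    Σ(broken) = 7229 kJ
  Bonds formed (products):
    C≡N: 2 × 878 = 1756
    C-H: 2 × 421 = 842
    O-H: 12 × 475 = 5700
    Σ(formed) = 8298 kJ
  ΔH_A = 7229 − 8298 = −1069 kJ
Reaction B:
  Bonds broken (reactants):
    C-C: 2 × 336 = 672
    C-H: 8 × 421 = 3368
    C=O: 2 × 775 = 1550
    O=O: 5 × 489 = 2445
    Σ(broken) = 8035 kJ
  Bonds formed (products):
    C=O: 8 × 775 = 6200
    O-H: 8 × 475 = 3800
    Σ(formed) = 10000 kJ
  ΔH_B = 8035 − 10000 = −1965 kJ
ΔH_A − ΔH_B = +896 kJ, so reaction B has the more negative ΔH; |ΔH_A − ΔH_B| = 896 kJ.

Reaction B, by 896 kJ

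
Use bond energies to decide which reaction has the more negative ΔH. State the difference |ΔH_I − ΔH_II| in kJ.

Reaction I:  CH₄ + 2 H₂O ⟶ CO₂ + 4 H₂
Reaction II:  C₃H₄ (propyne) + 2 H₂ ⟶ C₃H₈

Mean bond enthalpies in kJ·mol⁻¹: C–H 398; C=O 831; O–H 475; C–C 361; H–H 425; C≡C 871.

Reaction II, by 362 kJ

Reaction I:
  Bonds broken (reactants):
    C–H: 4 × 398 = 1592
    O–H: 4 × 475 = 1900
    Σ(broken) = 3492 kJ
  Bonds formed (products):
    C=O: 2 × 831 = 1662
    H–H: 4 × 425 = 1700
    Σ(formed) = 3362 kJ
  ΔH_I = 3492 − 3362 = +130 kJ
Reaction II:
  Bonds broken (reactants):
    C≡C: 1 × 871 = 871
    C–C: 1 × 361 = 361
    C–H: 4 × 398 = 1592
    H–H: 2 × 425 = 850
    Σ(broken) = 3674 kJ
  Bonds formed (products):
    C–C: 2 × 361 = 722
    C–H: 8 × 398 = 3184
    Σ(formed) = 3906 kJ
  ΔH_II = 3674 − 3906 = −232 kJ
ΔH_I − ΔH_II = +362 kJ, so reaction II has the more negative ΔH; |ΔH_I − ΔH_II| = 362 kJ.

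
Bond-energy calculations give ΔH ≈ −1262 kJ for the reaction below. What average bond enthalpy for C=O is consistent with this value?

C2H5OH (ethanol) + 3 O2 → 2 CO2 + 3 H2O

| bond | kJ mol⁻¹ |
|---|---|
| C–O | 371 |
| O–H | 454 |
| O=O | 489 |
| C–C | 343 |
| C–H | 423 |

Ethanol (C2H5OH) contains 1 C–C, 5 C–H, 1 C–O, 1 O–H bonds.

D(C=O) ≈ 822 kJ/mol

Let D be the C=O bond energy.
Σ(broken) = 1×343 + 5×423 + 1×371 + 1×454 + 3×489 = 4750
Σ(formed) = 4×D + 6×454 = 2724 + 4D
ΔH = Σ(broken) − Σ(formed) = (4750) − (2724 + 4D) = +2026 − 4D
Setting this equal to −1262 kJ gives 4D = 3288, so D = 822 kJ/mol.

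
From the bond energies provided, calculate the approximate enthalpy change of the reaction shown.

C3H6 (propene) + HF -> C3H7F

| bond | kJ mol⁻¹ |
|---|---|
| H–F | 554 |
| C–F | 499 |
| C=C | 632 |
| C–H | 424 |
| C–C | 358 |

ΔH ≈ −95 kJ

Bonds broken (reactants):
  C–C: 1 × 358 = 358
  C–H: 6 × 424 = 2544
  C=C: 1 × 632 = 632
  H–F: 1 × 554 = 554
  Σ(broken) = 4088 kJ
Bonds formed (products):
  C–C: 2 × 358 = 716
  C–F: 1 × 499 = 499
  C–H: 7 × 424 = 2968
  Σ(formed) = 4183 kJ
ΔH = Σ(broken) − Σ(formed) = 4088 − 4183 = −95 kJ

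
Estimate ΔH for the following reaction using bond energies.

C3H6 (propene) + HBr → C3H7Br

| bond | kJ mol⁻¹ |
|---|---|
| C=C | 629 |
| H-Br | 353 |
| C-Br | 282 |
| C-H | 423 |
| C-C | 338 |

ΔH ≈ −61 kJ

Bonds broken (reactants):
  C-C: 1 × 338 = 338
  C-H: 6 × 423 = 2538
  C=C: 1 × 629 = 629
  H-Br: 1 × 353 = 353
  Σ(broken) = 3858 kJ
Bonds formed (products):
  C-Br: 1 × 282 = 282
  C-C: 2 × 338 = 676
  C-H: 7 × 423 = 2961
  Σ(formed) = 3919 kJ
ΔH = Σ(broken) − Σ(formed) = 3858 − 3919 = −61 kJ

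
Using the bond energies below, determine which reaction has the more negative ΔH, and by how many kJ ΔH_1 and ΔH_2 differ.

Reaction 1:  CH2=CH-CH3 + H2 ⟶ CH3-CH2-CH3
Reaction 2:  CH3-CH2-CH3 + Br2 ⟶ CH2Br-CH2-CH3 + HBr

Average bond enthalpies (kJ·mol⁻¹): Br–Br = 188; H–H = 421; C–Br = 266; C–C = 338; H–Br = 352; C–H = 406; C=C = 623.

Reaction 1:
  Bonds broken (reactants):
    C–C: 1 × 338 = 338
    C–H: 6 × 406 = 2436
    C=C: 1 × 623 = 623
    H–H: 1 × 421 = 421
    Σ(broken) = 3818 kJ
  Bonds formed (products):
    C–C: 2 × 338 = 676
    C–H: 8 × 406 = 3248
    Σ(formed) = 3924 kJ
  ΔH_1 = 3818 − 3924 = −106 kJ
Reaction 2:
  Bonds broken (reactants):
    Br–Br: 1 × 188 = 188
    C–C: 2 × 338 = 676
    C–H: 8 × 406 = 3248
    Σ(broken) = 4112 kJ
  Bonds formed (products):
    C–Br: 1 × 266 = 266
    C–C: 2 × 338 = 676
    C–H: 7 × 406 = 2842
    H–Br: 1 × 352 = 352
    Σ(formed) = 4136 kJ
  ΔH_2 = 4112 − 4136 = −24 kJ
ΔH_1 − ΔH_2 = −82 kJ, so reaction 1 has the more negative ΔH; |ΔH_1 − ΔH_2| = 82 kJ.

Reaction 1, by 82 kJ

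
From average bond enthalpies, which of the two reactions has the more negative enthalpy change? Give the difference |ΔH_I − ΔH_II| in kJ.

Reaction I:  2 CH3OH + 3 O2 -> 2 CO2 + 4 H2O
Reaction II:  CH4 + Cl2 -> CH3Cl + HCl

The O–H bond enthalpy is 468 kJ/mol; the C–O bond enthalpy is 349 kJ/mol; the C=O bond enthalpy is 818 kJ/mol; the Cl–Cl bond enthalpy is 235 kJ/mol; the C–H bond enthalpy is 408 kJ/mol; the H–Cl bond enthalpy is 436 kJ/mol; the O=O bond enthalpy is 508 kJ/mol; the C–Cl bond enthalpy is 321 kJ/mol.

Reaction I, by 1296 kJ

Reaction I:
  Bonds broken (reactants):
    C–H: 6 × 408 = 2448
    C–O: 2 × 349 = 698
    O–H: 2 × 468 = 936
    O=O: 3 × 508 = 1524
    Σ(broken) = 5606 kJ
  Bonds formed (products):
    C=O: 4 × 818 = 3272
    O–H: 8 × 468 = 3744
    Σ(formed) = 7016 kJ
  ΔH_I = 5606 − 7016 = −1410 kJ
Reaction II:
  Bonds broken (reactants):
    C–H: 4 × 408 = 1632
    Cl–Cl: 1 × 235 = 235
    Σ(broken) = 1867 kJ
  Bonds formed (products):
    C–Cl: 1 × 321 = 321
    C–H: 3 × 408 = 1224
    H–Cl: 1 × 436 = 436
    Σ(formed) = 1981 kJ
  ΔH_II = 1867 − 1981 = −114 kJ
ΔH_I − ΔH_II = −1296 kJ, so reaction I has the more negative ΔH; |ΔH_I − ΔH_II| = 1296 kJ.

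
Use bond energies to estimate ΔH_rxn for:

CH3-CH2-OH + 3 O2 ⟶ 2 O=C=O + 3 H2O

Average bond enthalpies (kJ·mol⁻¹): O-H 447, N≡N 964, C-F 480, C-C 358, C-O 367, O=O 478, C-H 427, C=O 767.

Bonds broken (reactants):
  C-C: 1 × 358 = 358
  C-H: 5 × 427 = 2135
  C-O: 1 × 367 = 367
  O-H: 1 × 447 = 447
  O=O: 3 × 478 = 1434
  Σ(broken) = 4741 kJ
Bonds formed (products):
  C=O: 4 × 767 = 3068
  O-H: 6 × 447 = 2682
  Σ(formed) = 5750 kJ
ΔH = Σ(broken) − Σ(formed) = 4741 − 5750 = −1009 kJ

ΔH ≈ −1009 kJ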